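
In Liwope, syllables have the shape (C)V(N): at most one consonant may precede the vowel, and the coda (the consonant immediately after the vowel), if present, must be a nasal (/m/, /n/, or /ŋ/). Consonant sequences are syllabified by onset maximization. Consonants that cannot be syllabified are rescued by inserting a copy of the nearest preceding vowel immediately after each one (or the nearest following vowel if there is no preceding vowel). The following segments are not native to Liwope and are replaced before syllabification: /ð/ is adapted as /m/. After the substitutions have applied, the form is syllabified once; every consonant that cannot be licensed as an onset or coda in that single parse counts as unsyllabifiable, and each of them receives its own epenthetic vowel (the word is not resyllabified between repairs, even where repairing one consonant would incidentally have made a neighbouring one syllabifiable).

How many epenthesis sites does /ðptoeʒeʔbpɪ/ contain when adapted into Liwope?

4

After substitution the input is /mptoeʒeʔbpɪ/.
The unsyllabifiable consonants are /m/, /p/, /ʔ/, /b/; each receives one epenthetic vowel.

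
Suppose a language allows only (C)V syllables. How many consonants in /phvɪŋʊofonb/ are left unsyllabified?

4

The consonants /p/, /h/, /n/, /b/ cannot be parsed into a legal (C)V syllable (no codas are permitted; onsets are limited to one consonant).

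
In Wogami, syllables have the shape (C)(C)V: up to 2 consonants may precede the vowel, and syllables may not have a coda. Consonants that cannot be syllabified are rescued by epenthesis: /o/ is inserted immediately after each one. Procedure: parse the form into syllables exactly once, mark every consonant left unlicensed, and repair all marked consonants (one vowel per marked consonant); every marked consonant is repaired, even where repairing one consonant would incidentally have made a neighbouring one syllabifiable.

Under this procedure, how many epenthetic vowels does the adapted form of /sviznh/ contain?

The unsyllabifiable consonants are /z/, /n/, /h/; each receives one epenthetic vowel.

3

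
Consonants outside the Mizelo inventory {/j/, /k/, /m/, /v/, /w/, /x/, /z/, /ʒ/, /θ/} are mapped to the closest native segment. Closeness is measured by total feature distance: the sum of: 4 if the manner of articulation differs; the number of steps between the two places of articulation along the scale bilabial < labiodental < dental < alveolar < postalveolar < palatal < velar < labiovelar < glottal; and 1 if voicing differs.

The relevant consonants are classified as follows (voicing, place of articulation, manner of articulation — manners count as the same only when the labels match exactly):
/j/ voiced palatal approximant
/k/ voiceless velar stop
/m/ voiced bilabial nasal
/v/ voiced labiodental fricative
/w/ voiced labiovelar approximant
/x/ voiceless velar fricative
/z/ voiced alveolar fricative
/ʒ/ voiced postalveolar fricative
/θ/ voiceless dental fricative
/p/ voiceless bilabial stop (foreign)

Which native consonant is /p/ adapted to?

/m/ is closest: manner differs (stop→nasal, +4), place distance 0 (bilabial→bilabial), voicing differs (+1); total 5. Next closest is /k/ at distance 6.

m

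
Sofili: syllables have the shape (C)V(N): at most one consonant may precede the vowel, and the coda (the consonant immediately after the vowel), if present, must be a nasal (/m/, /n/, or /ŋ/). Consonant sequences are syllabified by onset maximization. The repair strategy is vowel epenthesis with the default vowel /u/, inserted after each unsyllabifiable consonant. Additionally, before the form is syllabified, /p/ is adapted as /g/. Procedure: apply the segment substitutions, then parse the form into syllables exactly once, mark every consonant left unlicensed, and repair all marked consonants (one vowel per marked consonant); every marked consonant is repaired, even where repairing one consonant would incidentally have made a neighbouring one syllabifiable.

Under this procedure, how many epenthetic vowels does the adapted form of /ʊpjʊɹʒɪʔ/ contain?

After substitution the input is /ʊgjʊɹʒɪʔ/.
The unsyllabifiable consonants are /g/, /ɹ/, /ʔ/; each receives one epenthetic vowel.

3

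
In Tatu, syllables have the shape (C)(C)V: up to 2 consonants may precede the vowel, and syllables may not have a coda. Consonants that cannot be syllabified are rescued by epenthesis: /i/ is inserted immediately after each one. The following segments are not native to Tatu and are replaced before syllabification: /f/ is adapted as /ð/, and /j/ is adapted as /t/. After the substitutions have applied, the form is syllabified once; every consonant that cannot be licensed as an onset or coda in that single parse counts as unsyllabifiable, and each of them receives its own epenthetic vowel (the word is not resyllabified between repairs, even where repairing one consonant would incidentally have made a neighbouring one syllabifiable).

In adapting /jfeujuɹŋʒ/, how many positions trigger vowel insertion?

3

After substitution the input is /tðeutuɹŋʒ/.
The unsyllabifiable consonants are /ɹ/, /ŋ/, /ʒ/; each receives one epenthetic vowel.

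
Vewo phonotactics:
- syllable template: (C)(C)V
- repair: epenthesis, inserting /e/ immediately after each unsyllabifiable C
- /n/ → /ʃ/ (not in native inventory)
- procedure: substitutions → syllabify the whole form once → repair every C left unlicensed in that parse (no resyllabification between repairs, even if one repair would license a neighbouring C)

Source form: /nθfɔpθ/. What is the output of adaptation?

Substitution: /n/ → /ʃ/, giving /ʃθfɔpθ/.
The consonants /ʃ/, /p/, /θ/ cannot be parsed into a legal (C)(C)V syllable (no codas are permitted; onsets may contain at most 2 consonants).
Epenthesis after each stranded consonant: /ʃ/ → /ʃe/, /p/ → /pe/, /θ/ → /θe/.

ʃeθfɔpeθe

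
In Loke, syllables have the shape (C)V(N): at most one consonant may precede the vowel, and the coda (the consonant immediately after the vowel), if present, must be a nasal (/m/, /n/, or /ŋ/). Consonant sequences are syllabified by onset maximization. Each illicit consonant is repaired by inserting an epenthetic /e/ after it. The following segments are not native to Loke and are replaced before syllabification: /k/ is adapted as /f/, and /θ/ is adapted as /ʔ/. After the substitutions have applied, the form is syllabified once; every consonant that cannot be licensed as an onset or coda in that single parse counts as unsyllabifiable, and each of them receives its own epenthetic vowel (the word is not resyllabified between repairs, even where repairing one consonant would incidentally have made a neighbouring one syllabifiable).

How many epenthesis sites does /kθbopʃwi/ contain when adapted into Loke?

4

After substitution the input is /fʔbopʃwi/.
The unsyllabifiable consonants are /f/, /ʔ/, /p/, /ʃ/; each receives one epenthetic vowel.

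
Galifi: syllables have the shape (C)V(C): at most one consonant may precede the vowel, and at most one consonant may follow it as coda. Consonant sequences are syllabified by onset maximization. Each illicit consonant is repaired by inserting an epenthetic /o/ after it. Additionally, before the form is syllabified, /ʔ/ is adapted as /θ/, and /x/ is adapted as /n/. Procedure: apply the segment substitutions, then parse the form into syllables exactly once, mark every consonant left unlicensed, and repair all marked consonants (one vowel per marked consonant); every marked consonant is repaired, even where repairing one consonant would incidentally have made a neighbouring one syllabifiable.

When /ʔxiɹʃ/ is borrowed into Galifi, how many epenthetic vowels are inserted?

2

After substitution the input is /θniɹʃ/.
The unsyllabifiable consonants are /θ/, /ʃ/; each receives one epenthetic vowel.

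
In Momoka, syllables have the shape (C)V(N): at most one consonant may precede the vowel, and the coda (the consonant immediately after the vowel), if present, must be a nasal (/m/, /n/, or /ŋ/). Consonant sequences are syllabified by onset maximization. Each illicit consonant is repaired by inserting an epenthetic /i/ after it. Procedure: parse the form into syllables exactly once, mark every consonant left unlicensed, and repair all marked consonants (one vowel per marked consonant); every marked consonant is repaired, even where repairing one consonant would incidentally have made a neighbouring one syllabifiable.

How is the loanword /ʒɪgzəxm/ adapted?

ʒɪgizəximi

The consonants /g/, /x/, /m/ cannot be parsed into a legal (C)V(N) syllable (only a nasal (/m/, /n/, or /ŋ/) is licensed in coda position; onsets are limited to one consonant).
Inserting the epenthetic vowel yields /g/ → /gi/, /x/ → /xi/, /m/ → /mi/.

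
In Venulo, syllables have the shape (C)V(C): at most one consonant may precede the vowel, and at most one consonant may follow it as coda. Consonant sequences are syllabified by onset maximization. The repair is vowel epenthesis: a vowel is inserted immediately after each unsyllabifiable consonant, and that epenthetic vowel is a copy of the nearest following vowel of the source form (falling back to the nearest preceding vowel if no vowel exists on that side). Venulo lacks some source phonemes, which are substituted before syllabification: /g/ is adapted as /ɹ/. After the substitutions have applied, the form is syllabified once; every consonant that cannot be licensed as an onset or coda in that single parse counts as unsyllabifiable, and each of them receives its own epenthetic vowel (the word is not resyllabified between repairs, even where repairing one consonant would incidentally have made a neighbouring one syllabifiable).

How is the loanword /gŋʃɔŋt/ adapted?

ɹɔŋɔʃɔŋtɔ

Substitution: /g/ → /ɹ/, giving /ɹŋʃɔŋt/.
The consonants /ɹ/, /ŋ/, /t/ cannot be parsed into a legal (C)V(C) syllable (at most one coda consonant is licensed; onsets are limited to one consonant).
Each unlicensed consonant becomes the onset of a new syllable: /ɹ/ → /ɹɔ/, /ŋ/ → /ŋɔ/, /t/ → /tɔ/.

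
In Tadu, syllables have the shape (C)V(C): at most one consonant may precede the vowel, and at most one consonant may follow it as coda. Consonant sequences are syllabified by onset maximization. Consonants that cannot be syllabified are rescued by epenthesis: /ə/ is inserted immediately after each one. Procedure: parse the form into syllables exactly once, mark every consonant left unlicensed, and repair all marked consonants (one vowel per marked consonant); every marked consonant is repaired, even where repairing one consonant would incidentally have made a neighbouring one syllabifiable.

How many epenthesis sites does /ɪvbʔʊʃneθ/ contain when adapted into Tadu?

1

The unsyllabifiable consonants are /b/; each receives one epenthetic vowel.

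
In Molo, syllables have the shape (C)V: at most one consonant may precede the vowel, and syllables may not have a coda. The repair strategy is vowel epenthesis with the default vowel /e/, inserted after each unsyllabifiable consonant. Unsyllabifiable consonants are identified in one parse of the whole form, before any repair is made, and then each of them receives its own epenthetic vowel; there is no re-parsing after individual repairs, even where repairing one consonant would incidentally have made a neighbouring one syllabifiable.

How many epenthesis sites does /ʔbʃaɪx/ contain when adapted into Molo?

The unsyllabifiable consonants are /ʔ/, /b/, /x/; each receives one epenthetic vowel.

3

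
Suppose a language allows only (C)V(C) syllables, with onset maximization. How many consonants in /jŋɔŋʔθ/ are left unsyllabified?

Under (C)V(C), the unsyllabifiable consonants are /j/, /ʔ/, /θ/ (at most one coda consonant is licensed; onsets are limited to one consonant).

3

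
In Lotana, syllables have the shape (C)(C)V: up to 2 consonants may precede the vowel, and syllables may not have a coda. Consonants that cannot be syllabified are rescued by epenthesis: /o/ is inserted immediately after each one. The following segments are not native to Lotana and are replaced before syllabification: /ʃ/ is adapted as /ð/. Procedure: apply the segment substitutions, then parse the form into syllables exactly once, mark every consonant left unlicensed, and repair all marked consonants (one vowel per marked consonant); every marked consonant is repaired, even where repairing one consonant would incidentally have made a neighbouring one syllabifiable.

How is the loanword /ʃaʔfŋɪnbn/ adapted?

ðaʔofŋɪnobono

Substitution: /ʃ/ → /ð/, giving /ðaʔfŋɪnbn/.
Under (C)(C)V, the unsyllabifiable consonants are /ʔ/, /n/, /b/, /n/ (no codas are permitted; onsets may contain at most 2 consonants).
Epenthesis after each stranded consonant: /ʔ/ → /ʔo/, /n/ → /no/, /b/ → /bo/, /n/ → /no/.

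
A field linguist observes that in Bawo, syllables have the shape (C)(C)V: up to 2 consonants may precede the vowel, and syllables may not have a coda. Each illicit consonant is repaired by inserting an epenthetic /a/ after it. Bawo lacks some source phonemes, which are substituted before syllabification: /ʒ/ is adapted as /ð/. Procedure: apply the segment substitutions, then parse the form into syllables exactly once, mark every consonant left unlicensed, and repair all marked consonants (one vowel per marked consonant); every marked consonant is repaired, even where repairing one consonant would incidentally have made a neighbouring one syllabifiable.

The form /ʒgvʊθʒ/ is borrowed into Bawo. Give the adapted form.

Substitution: /ʒ/ → /ð/, giving /ðgvʊθð/.
The consonants /ð/, /θ/, /ð/ cannot be parsed into a legal (C)(C)V syllable (no codas are permitted; onsets may contain at most 2 consonants).
Inserting the epenthetic vowel yields /ð/ → /ða/, /θ/ → /θa/, /ð/ → /ða/.

ðagvʊθaða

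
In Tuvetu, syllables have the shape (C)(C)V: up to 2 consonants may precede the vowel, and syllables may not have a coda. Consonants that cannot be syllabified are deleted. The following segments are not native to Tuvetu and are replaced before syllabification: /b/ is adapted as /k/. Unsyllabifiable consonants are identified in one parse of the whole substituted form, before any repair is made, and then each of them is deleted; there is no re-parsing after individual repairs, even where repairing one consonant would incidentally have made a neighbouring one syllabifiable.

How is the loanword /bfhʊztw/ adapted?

Substitution: /b/ → /k/, giving /kfhʊztw/.
Under (C)(C)V, the unsyllabifiable consonants are /k/, /z/, /t/, /w/ (no codas are permitted; onsets may contain at most 2 consonants).
Deletion applies to /k/, /z/, /t/, /w/.

fhʊ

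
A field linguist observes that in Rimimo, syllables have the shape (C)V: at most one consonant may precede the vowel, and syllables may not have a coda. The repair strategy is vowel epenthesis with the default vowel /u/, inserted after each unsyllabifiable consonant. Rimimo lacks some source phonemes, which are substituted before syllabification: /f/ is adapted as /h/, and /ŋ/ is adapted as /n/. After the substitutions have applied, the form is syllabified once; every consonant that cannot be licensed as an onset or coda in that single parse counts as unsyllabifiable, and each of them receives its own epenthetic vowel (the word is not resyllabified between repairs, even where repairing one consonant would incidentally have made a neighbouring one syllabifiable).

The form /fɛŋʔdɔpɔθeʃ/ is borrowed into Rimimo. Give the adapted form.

hɛnuʔudɔpɔθeʃu

Substitution: /f/ → /h/, /ŋ/ → /n/, giving /hɛnʔdɔpɔθeʃ/.
Under (C)V, the unsyllabifiable consonants are /n/, /ʔ/, /ʃ/ (no codas are permitted; onsets are limited to one consonant).
Inserting the epenthetic vowel yields /n/ → /nu/, /ʔ/ → /ʔu/, /ʃ/ → /ʃu/.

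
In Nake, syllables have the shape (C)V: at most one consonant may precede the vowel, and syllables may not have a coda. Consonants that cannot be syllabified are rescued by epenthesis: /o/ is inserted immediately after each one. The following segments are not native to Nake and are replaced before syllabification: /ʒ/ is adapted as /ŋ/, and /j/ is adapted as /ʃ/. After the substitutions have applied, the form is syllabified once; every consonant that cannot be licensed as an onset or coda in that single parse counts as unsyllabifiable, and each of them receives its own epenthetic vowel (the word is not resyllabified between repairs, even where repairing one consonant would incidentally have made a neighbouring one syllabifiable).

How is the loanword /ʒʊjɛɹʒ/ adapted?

Substitution: /ʒ/ → /ŋ/, /j/ → /ʃ/, giving /ŋʊʃɛɹŋ/.
Under (C)V, the unsyllabifiable consonants are /ɹ/, /ŋ/ (no codas are permitted; onsets are limited to one consonant).
Each unlicensed consonant becomes the onset of a new syllable: /ɹ/ → /ɹo/, /ŋ/ → /ŋo/.

ŋʊʃɛɹoŋo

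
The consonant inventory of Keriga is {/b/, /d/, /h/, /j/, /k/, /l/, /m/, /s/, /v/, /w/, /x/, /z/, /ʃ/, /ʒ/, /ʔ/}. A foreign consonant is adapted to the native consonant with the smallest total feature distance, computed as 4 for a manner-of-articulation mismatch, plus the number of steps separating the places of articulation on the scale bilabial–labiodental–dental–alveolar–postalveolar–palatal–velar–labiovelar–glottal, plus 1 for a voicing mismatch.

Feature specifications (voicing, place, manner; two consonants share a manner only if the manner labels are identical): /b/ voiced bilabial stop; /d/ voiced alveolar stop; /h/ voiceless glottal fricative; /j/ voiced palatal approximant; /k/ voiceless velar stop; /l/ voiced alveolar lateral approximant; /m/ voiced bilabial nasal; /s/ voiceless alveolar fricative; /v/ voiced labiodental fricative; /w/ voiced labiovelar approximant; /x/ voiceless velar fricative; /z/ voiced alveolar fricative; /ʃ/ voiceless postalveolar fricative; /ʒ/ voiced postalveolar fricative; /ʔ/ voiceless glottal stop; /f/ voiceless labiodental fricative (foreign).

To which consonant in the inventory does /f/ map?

/v/ is closest: same manner (fricative), place distance 0 (labiodental→labiodental), voicing differs (+1); total 1. Next closest is /s/ at distance 2.

v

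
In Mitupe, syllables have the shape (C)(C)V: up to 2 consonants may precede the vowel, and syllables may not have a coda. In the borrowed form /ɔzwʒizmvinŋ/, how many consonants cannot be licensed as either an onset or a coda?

4

Syllabifying with onset maximization leaves /z/, /z/, /n/, /ŋ/ stranded (no codas are permitted; onsets may contain at most 2 consonants).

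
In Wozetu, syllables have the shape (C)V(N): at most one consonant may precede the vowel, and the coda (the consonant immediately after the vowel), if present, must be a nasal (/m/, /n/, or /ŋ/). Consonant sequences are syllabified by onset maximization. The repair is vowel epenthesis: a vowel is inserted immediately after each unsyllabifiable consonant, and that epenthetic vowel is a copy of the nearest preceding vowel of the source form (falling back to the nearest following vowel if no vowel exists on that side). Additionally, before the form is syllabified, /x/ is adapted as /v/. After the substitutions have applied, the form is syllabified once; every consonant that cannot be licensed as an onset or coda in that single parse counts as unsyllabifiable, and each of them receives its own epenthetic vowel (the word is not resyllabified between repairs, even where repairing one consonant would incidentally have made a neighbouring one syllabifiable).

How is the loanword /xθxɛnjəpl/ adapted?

Substitution: /x/ → /v/, giving /vθvɛnjəpl/.
Syllabifying with onset maximization leaves /v/, /θ/, /p/, /l/ stranded (only a nasal (/m/, /n/, or /ŋ/) is licensed in coda position; onsets are limited to one consonant).
Epenthesis after each stranded consonant: /v/ → /vɛ/, /θ/ → /θɛ/, /p/ → /pə/, /l/ → /lə/.

vɛθɛvɛnjəpələ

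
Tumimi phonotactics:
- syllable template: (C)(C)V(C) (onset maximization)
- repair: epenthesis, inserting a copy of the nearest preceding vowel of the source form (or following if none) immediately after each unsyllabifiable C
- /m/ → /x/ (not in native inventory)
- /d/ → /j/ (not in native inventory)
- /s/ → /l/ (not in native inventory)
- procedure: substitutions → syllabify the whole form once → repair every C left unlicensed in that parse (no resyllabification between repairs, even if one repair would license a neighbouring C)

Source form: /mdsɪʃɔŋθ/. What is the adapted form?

Substitution: /m/ → /x/, /d/ → /j/, /s/ → /l/, giving /xjlɪʃɔŋθ/.
The consonants /x/, /θ/ cannot be parsed into a legal (C)(C)V(C) syllable (at most one coda consonant is licensed; onsets may contain at most 2 consonants).
Each unlicensed consonant becomes the onset of a new syllable: /x/ → /xɪ/, /θ/ → /θɔ/.

xɪjlɪʃɔŋθɔ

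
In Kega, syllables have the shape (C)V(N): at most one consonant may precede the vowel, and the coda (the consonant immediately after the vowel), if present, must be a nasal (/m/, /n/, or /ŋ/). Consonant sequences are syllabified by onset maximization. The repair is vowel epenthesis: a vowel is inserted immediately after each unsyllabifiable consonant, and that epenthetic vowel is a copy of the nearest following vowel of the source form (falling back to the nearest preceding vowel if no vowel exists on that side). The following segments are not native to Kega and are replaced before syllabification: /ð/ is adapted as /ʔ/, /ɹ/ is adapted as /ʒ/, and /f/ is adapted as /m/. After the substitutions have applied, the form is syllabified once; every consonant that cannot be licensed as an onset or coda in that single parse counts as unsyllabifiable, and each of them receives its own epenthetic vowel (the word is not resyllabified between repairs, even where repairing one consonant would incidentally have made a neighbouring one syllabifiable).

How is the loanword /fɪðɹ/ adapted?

mɪʔɪʒɪ

Substitution: /f/ → /m/, /ð/ → /ʔ/, /ɹ/ → /ʒ/, giving /mɪʔʒ/.
Under (C)V(N), the unsyllabifiable consonants are /ʔ/, /ʒ/ (only a nasal (/m/, /n/, or /ŋ/) is licensed in coda position; onsets are limited to one consonant).
Inserting the epenthetic vowel yields /ʔ/ → /ʔɪ/, /ʒ/ → /ʒɪ/.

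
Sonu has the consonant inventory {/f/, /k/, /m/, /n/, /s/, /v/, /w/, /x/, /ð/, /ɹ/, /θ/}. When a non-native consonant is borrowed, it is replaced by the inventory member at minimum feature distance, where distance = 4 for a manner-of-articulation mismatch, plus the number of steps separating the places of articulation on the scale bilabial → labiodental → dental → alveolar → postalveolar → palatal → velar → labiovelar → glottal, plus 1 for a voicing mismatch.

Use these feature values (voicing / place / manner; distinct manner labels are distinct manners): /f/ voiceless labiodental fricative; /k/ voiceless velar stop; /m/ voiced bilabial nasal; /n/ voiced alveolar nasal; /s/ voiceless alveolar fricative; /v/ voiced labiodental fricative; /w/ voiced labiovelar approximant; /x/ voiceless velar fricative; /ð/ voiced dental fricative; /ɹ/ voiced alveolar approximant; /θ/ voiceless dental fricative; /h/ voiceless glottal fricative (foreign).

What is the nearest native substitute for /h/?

x

/x/ is closest: same manner (fricative), place distance 2 (glottal→velar), same voicing; total 2. Next closest is /s/ at distance 5.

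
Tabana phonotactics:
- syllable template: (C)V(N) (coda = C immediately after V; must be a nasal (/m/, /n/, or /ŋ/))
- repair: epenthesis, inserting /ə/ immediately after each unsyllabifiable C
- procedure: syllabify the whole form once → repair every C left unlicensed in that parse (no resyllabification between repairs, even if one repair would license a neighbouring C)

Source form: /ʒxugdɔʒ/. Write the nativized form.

Under (C)V(N), the unsyllabifiable consonants are /ʒ/, /g/, /ʒ/ (only a nasal (/m/, /n/, or /ŋ/) is licensed in coda position; onsets are limited to one consonant).
Inserting the epenthetic vowel yields /ʒ/ → /ʒə/, /g/ → /gə/, /ʒ/ → /ʒə/.

ʒəxugədɔʒə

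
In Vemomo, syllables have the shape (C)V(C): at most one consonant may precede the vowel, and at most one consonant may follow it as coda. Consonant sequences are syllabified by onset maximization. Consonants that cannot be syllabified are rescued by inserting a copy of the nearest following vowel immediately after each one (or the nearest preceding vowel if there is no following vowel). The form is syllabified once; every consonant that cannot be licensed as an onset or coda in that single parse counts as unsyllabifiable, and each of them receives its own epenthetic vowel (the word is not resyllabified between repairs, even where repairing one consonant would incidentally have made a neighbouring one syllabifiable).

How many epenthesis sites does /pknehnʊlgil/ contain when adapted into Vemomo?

2

The unsyllabifiable consonants are /p/, /k/; each receives one epenthetic vowel.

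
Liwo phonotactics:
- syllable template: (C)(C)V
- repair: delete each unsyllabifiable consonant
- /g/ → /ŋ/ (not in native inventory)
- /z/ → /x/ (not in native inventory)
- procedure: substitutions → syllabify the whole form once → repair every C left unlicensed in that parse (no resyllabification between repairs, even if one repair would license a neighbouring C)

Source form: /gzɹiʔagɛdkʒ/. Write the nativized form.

Substitution: /g/ → /ŋ/, /z/ → /x/, giving /ŋxɹiʔaŋɛdkʒ/.
Under (C)(C)V, the unsyllabifiable consonants are /ŋ/, /d/, /k/, /ʒ/ (no codas are permitted; onsets may contain at most 2 consonants).
Each unlicensed consonant is deleted: /ŋ/, /d/, /k/, /ʒ/.

xɹiʔaŋɛ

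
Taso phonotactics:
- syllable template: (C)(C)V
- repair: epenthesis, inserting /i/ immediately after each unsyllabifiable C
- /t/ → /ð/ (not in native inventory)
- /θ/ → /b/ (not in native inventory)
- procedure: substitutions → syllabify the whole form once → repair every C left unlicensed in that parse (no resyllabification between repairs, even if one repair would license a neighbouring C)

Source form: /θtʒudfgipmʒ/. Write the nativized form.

biðʒudifgipimiʒi

Substitution: /θ/ → /b/, /t/ → /ð/, giving /bðʒudfgipmʒ/.
Under (C)(C)V, the unsyllabifiable consonants are /b/, /d/, /p/, /m/, /ʒ/ (no codas are permitted; onsets may contain at most 2 consonants).
Epenthesis after each stranded consonant: /b/ → /bi/, /d/ → /di/, /p/ → /pi/, /m/ → /mi/, /ʒ/ → /ʒi/.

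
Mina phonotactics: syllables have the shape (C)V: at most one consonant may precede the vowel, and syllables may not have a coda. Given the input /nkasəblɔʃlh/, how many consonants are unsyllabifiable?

The consonants /n/, /b/, /ʃ/, /l/, /h/ cannot be parsed into a legal (C)V syllable (no codas are permitted; onsets are limited to one consonant).

5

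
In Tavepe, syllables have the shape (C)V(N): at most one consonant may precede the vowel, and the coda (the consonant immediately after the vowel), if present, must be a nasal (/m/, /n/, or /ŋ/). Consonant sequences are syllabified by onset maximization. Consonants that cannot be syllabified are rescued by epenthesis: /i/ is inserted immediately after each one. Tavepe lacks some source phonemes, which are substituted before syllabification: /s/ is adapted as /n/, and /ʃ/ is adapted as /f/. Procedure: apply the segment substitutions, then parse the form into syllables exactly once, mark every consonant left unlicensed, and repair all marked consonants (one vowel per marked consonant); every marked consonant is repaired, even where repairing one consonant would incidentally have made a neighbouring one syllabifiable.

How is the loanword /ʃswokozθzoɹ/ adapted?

Substitution: /ʃ/ → /f/, /s/ → /n/, giving /fnwokozθzoɹ/.
Under (C)V(N), the unsyllabifiable consonants are /f/, /n/, /z/, /θ/, /ɹ/ (only a nasal (/m/, /n/, or /ŋ/) is licensed in coda position; onsets are limited to one consonant).
Epenthesis after each stranded consonant: /f/ → /fi/, /n/ → /ni/, /z/ → /zi/, /θ/ → /θi/, /ɹ/ → /ɹi/.

finiwokoziθizoɹi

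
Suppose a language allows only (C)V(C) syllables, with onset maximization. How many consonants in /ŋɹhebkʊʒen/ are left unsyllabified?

The consonants /ŋ/, /ɹ/ cannot be parsed into a legal (C)V(C) syllable (at most one coda consonant is licensed; onsets are limited to one consonant).

2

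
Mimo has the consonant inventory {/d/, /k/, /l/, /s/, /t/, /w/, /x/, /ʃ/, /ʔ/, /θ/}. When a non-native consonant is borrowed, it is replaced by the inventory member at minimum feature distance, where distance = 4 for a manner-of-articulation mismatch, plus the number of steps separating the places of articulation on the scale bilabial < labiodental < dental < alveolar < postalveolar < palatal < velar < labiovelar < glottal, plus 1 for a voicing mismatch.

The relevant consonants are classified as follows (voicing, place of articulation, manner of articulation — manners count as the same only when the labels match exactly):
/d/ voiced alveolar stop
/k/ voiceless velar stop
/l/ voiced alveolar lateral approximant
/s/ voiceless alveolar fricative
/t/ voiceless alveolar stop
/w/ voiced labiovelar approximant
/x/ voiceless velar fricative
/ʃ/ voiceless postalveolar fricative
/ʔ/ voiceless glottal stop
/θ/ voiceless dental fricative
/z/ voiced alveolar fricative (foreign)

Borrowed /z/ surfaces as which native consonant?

s

/s/ is closest: same manner (fricative), place distance 0 (alveolar→alveolar), voicing differs (+1); total 1. Next closest is /ʃ/ at distance 2.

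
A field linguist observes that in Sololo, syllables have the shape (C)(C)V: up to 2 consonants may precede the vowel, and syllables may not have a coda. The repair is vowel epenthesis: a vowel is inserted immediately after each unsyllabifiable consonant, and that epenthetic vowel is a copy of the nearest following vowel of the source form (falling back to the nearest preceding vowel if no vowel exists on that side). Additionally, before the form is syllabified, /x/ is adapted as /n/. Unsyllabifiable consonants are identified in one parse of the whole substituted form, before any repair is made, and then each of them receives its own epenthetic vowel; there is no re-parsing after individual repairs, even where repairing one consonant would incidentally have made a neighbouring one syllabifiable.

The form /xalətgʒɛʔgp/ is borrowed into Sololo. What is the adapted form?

Substitution: /x/ → /n/, giving /nalətgʒɛʔgp/.
The consonants /t/, /ʔ/, /g/, /p/ cannot be parsed into a legal (C)(C)V syllable (no codas are permitted; onsets may contain at most 2 consonants).
Each unlicensed consonant becomes the onset of a new syllable: /t/ → /tɛ/, /ʔ/ → /ʔɛ/, /g/ → /gɛ/, /p/ → /pɛ/.

nalətɛgʒɛʔɛgɛpɛ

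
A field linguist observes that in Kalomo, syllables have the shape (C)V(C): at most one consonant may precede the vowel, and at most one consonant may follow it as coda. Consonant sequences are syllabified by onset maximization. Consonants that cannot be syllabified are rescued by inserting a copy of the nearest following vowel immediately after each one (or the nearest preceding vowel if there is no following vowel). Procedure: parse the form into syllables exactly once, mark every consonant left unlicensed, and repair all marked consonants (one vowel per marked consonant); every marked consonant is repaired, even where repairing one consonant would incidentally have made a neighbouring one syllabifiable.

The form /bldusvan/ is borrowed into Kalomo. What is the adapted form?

buludusvan

Under (C)V(C), the unsyllabifiable consonants are /b/, /l/ (at most one coda consonant is licensed; onsets are limited to one consonant).
Each unlicensed consonant becomes the onset of a new syllable: /b/ → /bu/, /l/ → /lu/.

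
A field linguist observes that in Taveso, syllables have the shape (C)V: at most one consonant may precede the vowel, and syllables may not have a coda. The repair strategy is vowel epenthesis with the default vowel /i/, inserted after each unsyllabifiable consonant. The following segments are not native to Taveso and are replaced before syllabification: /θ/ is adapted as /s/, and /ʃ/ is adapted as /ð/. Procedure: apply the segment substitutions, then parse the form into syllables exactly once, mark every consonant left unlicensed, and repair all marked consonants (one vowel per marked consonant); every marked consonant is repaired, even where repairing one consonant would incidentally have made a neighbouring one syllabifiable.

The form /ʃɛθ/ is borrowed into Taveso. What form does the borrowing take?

Substitution: /ʃ/ → /ð/, /θ/ → /s/, giving /ðɛs/.
Syllabifying with onset maximization leaves /s/ stranded (no codas are permitted; onsets are limited to one consonant).
Inserting the epenthetic vowel yields /s/ → /si/.

ðɛsi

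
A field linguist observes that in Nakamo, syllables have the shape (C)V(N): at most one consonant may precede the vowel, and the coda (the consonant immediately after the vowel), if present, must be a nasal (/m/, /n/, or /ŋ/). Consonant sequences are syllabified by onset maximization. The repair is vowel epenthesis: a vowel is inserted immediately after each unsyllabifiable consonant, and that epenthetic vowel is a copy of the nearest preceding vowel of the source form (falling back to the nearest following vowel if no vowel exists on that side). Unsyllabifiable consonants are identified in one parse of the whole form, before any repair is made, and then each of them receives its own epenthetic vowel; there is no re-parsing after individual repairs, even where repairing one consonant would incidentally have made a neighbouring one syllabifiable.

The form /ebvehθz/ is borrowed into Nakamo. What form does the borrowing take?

The consonants /b/, /h/, /θ/, /z/ cannot be parsed into a legal (C)V(N) syllable (only a nasal (/m/, /n/, or /ŋ/) is licensed in coda position; onsets are limited to one consonant).
Epenthesis after each stranded consonant: /b/ → /be/, /h/ → /he/, /θ/ → /θe/, /z/ → /ze/.

ebeveheθeze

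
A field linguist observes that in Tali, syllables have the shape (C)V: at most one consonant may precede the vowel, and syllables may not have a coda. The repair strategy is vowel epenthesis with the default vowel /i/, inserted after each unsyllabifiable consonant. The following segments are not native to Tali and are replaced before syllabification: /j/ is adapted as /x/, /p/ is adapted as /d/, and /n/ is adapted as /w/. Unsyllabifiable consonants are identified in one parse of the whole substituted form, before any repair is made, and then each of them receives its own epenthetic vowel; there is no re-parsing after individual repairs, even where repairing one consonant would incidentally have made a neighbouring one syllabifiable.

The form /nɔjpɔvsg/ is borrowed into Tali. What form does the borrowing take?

wɔxidɔvisigi

Substitution: /n/ → /w/, /j/ → /x/, /p/ → /d/, giving /wɔxdɔvsg/.
Syllabifying with onset maximization leaves /x/, /v/, /s/, /g/ stranded (no codas are permitted; onsets are limited to one consonant).
Epenthesis after each stranded consonant: /x/ → /xi/, /v/ → /vi/, /s/ → /si/, /g/ → /gi/.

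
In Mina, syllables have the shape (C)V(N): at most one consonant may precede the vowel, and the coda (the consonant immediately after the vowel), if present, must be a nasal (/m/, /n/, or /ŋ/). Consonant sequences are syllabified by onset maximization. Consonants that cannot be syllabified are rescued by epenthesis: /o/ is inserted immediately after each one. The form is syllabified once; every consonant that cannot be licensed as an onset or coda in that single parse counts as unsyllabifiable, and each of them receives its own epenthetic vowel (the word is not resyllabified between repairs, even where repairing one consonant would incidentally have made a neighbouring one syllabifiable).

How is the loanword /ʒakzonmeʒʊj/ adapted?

Syllabifying with onset maximization leaves /k/, /j/ stranded (only a nasal (/m/, /n/, or /ŋ/) is licensed in coda position; onsets are limited to one consonant).
Inserting the epenthetic vowel yields /k/ → /ko/, /j/ → /jo/.

ʒakozonmeʒʊjo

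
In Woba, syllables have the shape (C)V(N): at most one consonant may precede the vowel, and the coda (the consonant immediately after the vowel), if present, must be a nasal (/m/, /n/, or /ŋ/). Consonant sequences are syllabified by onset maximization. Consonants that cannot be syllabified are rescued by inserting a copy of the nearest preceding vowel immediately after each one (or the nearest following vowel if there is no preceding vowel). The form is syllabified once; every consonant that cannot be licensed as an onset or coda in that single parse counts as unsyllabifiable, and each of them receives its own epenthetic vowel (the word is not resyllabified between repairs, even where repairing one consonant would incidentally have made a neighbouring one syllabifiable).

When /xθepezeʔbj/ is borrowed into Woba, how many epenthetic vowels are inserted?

The unsyllabifiable consonants are /x/, /ʔ/, /b/, /j/; each receives one epenthetic vowel.

4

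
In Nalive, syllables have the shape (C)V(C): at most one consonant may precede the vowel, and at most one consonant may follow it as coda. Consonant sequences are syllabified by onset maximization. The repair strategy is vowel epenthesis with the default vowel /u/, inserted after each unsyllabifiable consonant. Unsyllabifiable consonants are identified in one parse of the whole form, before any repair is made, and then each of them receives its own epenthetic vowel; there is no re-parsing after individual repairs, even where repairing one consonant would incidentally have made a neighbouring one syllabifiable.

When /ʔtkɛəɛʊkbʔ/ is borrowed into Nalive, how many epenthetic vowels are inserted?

4

The unsyllabifiable consonants are /ʔ/, /t/, /b/, /ʔ/; each receives one epenthetic vowel.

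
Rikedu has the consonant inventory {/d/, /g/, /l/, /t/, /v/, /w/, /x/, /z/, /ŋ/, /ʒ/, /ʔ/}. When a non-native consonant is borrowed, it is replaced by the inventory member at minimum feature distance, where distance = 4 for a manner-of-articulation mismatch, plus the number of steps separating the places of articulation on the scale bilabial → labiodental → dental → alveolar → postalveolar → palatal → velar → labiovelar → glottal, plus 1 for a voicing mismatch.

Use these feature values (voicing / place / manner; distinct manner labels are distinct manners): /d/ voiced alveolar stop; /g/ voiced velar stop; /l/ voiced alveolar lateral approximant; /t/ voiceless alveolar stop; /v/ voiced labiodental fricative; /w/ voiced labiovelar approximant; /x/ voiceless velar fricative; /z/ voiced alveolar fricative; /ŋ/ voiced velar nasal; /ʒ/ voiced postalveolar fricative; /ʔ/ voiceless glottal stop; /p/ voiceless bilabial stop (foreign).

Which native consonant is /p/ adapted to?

/t/ is closest: same manner (stop), place distance 3 (bilabial→alveolar), same voicing; total 3. Next closest is /d/ at distance 4.

t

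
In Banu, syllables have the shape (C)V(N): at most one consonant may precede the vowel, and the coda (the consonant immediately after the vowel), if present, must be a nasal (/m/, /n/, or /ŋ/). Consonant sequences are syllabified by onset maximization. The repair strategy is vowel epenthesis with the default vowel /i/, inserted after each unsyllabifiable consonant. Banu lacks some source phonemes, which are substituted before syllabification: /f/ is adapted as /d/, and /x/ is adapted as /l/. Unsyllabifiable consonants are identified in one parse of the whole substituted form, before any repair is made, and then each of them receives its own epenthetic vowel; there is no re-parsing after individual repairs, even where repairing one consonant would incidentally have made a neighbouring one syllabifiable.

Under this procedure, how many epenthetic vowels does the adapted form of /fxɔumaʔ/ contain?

After substitution the input is /dlɔumaʔ/.
The unsyllabifiable consonants are /d/, /ʔ/; each receives one epenthetic vowel.

2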